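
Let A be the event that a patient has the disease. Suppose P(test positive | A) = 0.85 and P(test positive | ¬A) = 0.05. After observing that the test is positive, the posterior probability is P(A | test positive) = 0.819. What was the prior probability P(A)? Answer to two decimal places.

P(A) = 0.21

In odds form, posterior odds = prior odds × likelihood ratio, so prior odds = posterior odds ÷ LR.
Posterior odds = 0.819/(1−0.819) = 4.5249. LR = 0.85/0.05 = 17.0000.
Prior odds = 4.5249/17.0000 = 0.2662, so P(A) = 0.2662/(1+0.2662) ≈ 0.21.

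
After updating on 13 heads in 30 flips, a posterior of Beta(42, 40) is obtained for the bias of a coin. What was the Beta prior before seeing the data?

Beta(29, 23)

Beta is conjugate to the binomial likelihood: posterior = Beta(α+s, β+f).
Subtract the data counts: 42−13=29, 40−17=23.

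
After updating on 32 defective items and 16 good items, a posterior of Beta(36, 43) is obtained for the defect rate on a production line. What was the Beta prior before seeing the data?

Beta(4, 27)

A Beta(a, b) prior with s successes and f failures in binomial data gives a Beta(a+s, b+f) posterior.
So a = 36 − 32 = 4 and b = 43 − 16 = 27.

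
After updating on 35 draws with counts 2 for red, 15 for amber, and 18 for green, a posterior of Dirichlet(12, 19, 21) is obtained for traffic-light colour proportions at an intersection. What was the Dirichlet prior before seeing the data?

For a Dirichlet(α) prior with multinomial counts c, the posterior is Dirichlet(α + c) componentwise.
Subtract each count from the matching posterior parameter: 12−2=10, 19−15=4, 21−18=3.

Dirichlet(10, 4, 3)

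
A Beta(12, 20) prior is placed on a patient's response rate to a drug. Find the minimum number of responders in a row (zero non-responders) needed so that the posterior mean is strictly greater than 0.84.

After k responders and 0 non-responders the posterior is Beta(12+k, 20), with mean (12+k)/(12+20+k).
Set (12+k)/(32+k) > 0.84 and solve: k > (0.84·32 − 12)/(1 − 0.84) = 93.000.
The smallest integer exceeding 93.000 is 94, and checking k=94: (106)/(126) = 0.8413 > 0.84.

k = 94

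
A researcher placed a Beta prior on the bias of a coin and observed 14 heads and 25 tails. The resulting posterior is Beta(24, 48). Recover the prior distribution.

Under Beta–binomial conjugacy the posterior parameters are (a+s, b+f).
Subtract the data counts: 24−14=10, 48−25=23.

Beta(10, 23)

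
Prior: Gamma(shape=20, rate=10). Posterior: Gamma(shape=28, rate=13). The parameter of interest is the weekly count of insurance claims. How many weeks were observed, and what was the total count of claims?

Gamma–Poisson conjugacy: posterior shape = α + Σxᵢ, posterior rate = β + n.
Matching: Σxᵢ = 28 − 20 = 8 and n = 13 − 10 = 3.

n = 3 weeks with total 8 claims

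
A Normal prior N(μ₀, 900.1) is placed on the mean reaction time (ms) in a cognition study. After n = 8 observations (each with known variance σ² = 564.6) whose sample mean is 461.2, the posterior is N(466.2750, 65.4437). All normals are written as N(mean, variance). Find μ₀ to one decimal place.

μ₀ = 531.0

With known observation variance, the Normal–Normal posterior has precision τ_n = τ₀ + n/σ² and mean μ_n = (τ₀μ₀ + (n/σ²)x̄)/τ_n.
Here τ₀ = 1/900.1 = 0.001111 and τ_data = 8/564.6 = 0.014169, so τ_n = 0.015280.
Rearranging for μ₀: μ₀ = (μ_n·τ_n − τ_data·x̄)/τ₀ = (466.2750·0.015280 − 0.014169·461.2) / 0.001111 = 0.589939/0.001111 ≈ 531.0.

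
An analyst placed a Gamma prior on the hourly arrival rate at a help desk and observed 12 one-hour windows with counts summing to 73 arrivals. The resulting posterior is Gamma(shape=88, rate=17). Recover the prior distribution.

Gamma–Poisson conjugacy: posterior shape = α + Σxᵢ, posterior rate = β + n.
So α = 88 − 73 = 15 and β = 17 − 12 = 5.

Gamma(shape=15, rate=5)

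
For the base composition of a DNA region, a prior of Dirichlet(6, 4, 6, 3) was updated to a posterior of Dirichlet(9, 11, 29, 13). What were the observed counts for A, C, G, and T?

For a Dirichlet(α) prior with multinomial counts c, the posterior is Dirichlet(α + c) componentwise.
Counts are posterior − prior componentwise: 9−6=3, 11−4=7, 29−6=23, 13−3=10.

counts (3, 7, 23, 10)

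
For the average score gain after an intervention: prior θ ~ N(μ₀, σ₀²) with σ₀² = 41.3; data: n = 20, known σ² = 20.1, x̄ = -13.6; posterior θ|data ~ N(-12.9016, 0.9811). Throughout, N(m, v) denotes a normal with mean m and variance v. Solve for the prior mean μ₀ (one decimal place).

The posterior mean is a precision-weighted average: μ_n = (τ₀μ₀ + τ_data·x̄)/(τ₀+τ_data), with τ₀=1/σ₀² and τ_data=n/σ².
Here τ₀ = 1/41.3 = 0.024213 and τ_data = 20/20.1 = 0.995025, so τ_n = 1.019238.
Rearranging for μ₀: μ₀ = (μ_n·τ_n − τ_data·x̄)/τ₀ = (-12.9016·1.019238 − 0.995025·-13.6) / 0.024213 = 0.382539/0.024213 ≈ 15.8.

μ₀ = 15.8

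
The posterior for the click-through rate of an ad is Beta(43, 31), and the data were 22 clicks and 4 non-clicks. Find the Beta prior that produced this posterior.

Beta(21, 27)

A Beta(a, b) prior with s successes and f failures in binomial data gives a Beta(a+s, b+f) posterior.
Subtract the data counts: 43−22=21, 31−4=27.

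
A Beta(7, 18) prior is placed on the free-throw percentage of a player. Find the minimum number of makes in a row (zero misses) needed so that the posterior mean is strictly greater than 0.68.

After k makes and 0 misses the posterior is Beta(7+k, 18), with mean (7+k)/(7+18+k).
Set (7+k)/(25+k) > 0.68 and solve: k > (0.68·25 − 7)/(1 − 0.68) = 31.250.
The smallest integer exceeding 31.250 is 32.

k = 32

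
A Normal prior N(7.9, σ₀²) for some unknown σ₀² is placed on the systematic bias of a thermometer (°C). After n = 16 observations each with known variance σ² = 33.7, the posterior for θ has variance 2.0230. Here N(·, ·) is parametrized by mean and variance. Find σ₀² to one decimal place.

Posterior precision equals prior precision plus data precision: 1/σ_n² = 1/σ₀² + n/σ².
So 1/σ₀² = 1/2.0230 − 16/33.7 = 0.494315 − 0.474777 = 0.019538.
Hence σ₀² = 1/0.019538 ≈ 51.2.

σ₀² = 51.2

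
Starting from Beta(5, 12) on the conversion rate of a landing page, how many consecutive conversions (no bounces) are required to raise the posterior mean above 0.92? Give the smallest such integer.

After k conversions and 0 bounces the posterior is Beta(5+k, 12), with mean (5+k)/(5+12+k).
Set (5+k)/(17+k) > 0.92 and solve: k > (0.92·17 − 5)/(1 − 0.92) = 133.000.
The smallest integer exceeding 133.000 is 134.

k = 134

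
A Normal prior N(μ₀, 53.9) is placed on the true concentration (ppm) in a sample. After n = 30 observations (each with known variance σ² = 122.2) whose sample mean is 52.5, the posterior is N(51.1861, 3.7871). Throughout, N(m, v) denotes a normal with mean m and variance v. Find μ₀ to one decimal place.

The posterior mean is a precision-weighted average: μ_n = (τ₀μ₀ + τ_data·x̄)/(τ₀+τ_data), with τ₀=1/σ₀² and τ_data=n/σ².
Here τ₀ = 1/53.9 = 0.018553 and τ_data = 30/122.2 = 0.245499, so τ_n = 0.264052.
Rearranging for μ₀: μ₀ = (μ_n·τ_n − τ_data·x̄)/τ₀ = (51.1861·0.264052 − 0.245499·52.5) / 0.018553 = 0.627095/0.018553 ≈ 33.8.

μ₀ = 33.8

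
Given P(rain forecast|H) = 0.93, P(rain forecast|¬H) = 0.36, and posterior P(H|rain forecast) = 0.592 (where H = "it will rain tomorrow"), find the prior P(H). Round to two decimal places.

Bayes' rule in odds form gives O(H|E) = O(H)·[P(E|H)/P(E|¬H)], hence O(H) = O(H|E)/LR.
Posterior odds = 0.592/(1−0.592) = 1.4510. LR = 0.93/0.36 = 2.5833.
Prior odds = 1.4510/2.5833 = 0.5617, so P(H) = 0.5617/(1+0.5617) ≈ 0.36.

P(H) = 0.36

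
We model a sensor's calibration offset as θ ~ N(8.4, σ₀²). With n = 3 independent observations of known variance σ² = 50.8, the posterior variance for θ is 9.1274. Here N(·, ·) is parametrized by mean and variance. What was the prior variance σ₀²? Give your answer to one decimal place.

σ₀² = 19.8

For the Normal–Normal model with known σ², precisions add: τ_n = τ₀ + n/σ².
So 1/σ₀² = 1/9.1274 − 3/50.8 = 0.109560 − 0.059055 = 0.050505.
Hence σ₀² = 1/0.050505 ≈ 19.8.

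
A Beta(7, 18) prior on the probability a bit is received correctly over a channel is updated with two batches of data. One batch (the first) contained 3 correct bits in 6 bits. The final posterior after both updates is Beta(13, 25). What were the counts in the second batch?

3 correct bits and 4 errors

Sequential conjugate updates are equivalent to a single update on the pooled data, so total successes = posterior α − prior α and total failures = posterior β − prior β.
Total across both batches: 13−7=6 correct bits, 25−18=7 errors.
Subtract the first batch: 6−3=3 correct bits and 7−3=4 errors.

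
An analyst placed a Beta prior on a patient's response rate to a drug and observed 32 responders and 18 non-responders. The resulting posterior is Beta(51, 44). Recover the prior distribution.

A Beta(a, b) prior with s successes and f failures in binomial data gives a Beta(a+s, b+f) posterior.
Subtract the data counts: 51−32=19, 44−18=26.

Beta(19, 26)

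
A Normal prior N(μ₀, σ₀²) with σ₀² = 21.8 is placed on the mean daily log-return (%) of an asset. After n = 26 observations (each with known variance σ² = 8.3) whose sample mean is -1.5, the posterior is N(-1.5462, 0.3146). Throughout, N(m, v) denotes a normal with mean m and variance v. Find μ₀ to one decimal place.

μ₀ = -4.7

The posterior mean is a precision-weighted average: μ_n = (τ₀μ₀ + τ_data·x̄)/(τ₀+τ_data), with τ₀=1/σ₀² and τ_data=n/σ².
Here τ₀ = 1/21.8 = 0.045872 and τ_data = 26/8.3 = 3.132530, so τ_n = 3.178402.
Rearranging for μ₀: μ₀ = (μ_n·τ_n − τ_data·x̄)/τ₀ = (-1.5462·3.178402 − 3.132530·-1.5) / 0.045872 = -0.215650/0.045872 ≈ -4.7.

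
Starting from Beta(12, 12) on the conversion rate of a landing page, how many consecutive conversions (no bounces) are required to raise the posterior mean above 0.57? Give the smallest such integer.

After k conversions and 0 bounces the posterior is Beta(12+k, 12), with mean (12+k)/(12+12+k).
Set (12+k)/(24+k) > 0.57 and solve: k > (0.57·24 − 12)/(1 − 0.57) = 3.907.
The smallest integer exceeding 3.907 is 4, and checking k=4: (16)/(28) = 0.5714 > 0.57.

k = 4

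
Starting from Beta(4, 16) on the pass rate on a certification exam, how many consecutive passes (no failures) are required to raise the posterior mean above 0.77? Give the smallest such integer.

After k passes and 0 failures the posterior is Beta(4+k, 16), with mean (4+k)/(4+16+k).
Set (4+k)/(20+k) > 0.77 and solve: k > (0.77·20 − 4)/(1 − 0.77) = 49.565.
The smallest integer exceeding 49.565 is 50, and checking k=50: (54)/(70) = 0.7714 > 0.77.

k = 50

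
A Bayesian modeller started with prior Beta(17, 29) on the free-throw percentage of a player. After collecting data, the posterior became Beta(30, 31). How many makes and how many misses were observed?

13 makes and 2 misses

A Beta(a, b) prior with s successes and f failures in binomial data gives a Beta(a+s, b+f) posterior.
Match parameters: s=30−17=13, f=31−29=2.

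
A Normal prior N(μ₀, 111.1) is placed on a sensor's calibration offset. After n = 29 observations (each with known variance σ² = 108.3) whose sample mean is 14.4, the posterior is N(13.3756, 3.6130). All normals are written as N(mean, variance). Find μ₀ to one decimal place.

μ₀ = -17.1

With known observation variance, the Normal–Normal posterior has precision τ_n = τ₀ + n/σ² and mean μ_n = (τ₀μ₀ + (n/σ²)x̄)/τ_n.
Here τ₀ = 1/111.1 = 0.009001 and τ_data = 29/108.3 = 0.267775, so τ_n = 0.276776.
Rearranging for μ₀: μ₀ = (μ_n·τ_n − τ_data·x̄)/τ₀ = (13.3756·0.276776 − 0.267775·14.4) / 0.009001 = -0.153915/0.009001 ≈ -17.1.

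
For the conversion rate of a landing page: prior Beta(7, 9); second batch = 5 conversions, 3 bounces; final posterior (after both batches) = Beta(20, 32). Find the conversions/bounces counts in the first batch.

8 conversions and 20 bounces

Sequential conjugate updates are equivalent to a single update on the pooled data, so total successes = posterior α − prior α and total failures = posterior β − prior β.
Total across both batches: 20−7=13 conversions, 32−9=23 bounces.
Subtract the second batch: 13−5=8 conversions and 23−3=20 bounces.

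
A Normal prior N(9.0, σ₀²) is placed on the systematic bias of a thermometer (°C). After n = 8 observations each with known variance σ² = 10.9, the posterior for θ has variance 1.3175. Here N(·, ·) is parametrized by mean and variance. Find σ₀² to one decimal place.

σ₀² = 39.9

For the Normal–Normal model with known σ², precisions add: τ_n = τ₀ + n/σ².
So 1/σ₀² = 1/1.3175 − 8/10.9 = 0.759013 − 0.733945 = 0.025068.
Hence σ₀² = 1/0.025068 ≈ 39.9.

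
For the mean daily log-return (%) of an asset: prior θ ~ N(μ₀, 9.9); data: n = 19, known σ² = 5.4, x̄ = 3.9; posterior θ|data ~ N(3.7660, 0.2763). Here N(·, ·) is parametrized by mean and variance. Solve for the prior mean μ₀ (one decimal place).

With known observation variance, the Normal–Normal posterior has precision τ_n = τ₀ + n/σ² and mean μ_n = (τ₀μ₀ + (n/σ²)x̄)/τ_n.
Here τ₀ = 1/9.9 = 0.101010 and τ_data = 19/5.4 = 3.518519, so τ_n = 3.619529.
Rearranging for μ₀: μ₀ = (μ_n·τ_n − τ_data·x̄)/τ₀ = (3.7660·3.619529 − 3.518519·3.9) / 0.101010 = -0.091078/0.101010 ≈ -0.9.

μ₀ = -0.9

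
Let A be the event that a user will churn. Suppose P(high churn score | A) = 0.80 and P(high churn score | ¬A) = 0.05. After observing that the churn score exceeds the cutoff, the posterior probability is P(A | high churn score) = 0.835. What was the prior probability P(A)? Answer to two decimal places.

P(A) = 0.24

Bayes' rule in odds form gives O(A|E) = O(A)·[P(E|A)/P(E|¬A)], hence O(A) = O(A|E)/LR.
Posterior odds = 0.835/(1−0.835) = 5.0606. LR = 0.80/0.05 = 16.0000.
Prior odds = 5.0606/16.0000 = 0.3163, so P(A) = 0.3163/(1+0.3163) ≈ 0.24.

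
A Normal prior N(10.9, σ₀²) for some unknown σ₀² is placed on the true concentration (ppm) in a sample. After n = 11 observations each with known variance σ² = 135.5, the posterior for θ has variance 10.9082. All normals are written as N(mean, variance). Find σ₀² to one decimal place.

For the Normal–Normal model with known σ², precisions add: τ_n = τ₀ + n/σ².
So 1/σ₀² = 1/10.9082 − 11/135.5 = 0.091674 − 0.081181 = 0.010493.
Hence σ₀² = 1/0.010493 ≈ 95.3.

σ₀² = 95.3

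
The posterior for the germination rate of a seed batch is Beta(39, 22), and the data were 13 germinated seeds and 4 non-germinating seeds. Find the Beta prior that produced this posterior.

Beta(26, 18)

A Beta(α, β) prior with s successes and f failures in binomial data gives a Beta(α+s, β+f) posterior.
Subtract the data counts: 39−13=26, 22−4=18.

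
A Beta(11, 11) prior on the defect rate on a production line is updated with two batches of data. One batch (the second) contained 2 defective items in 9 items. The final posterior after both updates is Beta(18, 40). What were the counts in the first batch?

Because Beta–binomial updating is additive in the counts, the combined data contributed (α_post−α_prior, β_post−β_prior) successes and failures.
Total across both batches: 18−11=7 defective items, 40−11=29 good items.
Subtract the second batch: 7−2=5 defective items and 29−7=22 good items.

5 defective items and 22 good items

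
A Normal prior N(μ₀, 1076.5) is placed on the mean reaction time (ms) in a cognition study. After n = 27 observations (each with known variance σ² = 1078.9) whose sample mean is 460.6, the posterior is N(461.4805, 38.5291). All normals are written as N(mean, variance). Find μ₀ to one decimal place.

The posterior mean is a precision-weighted average: μ_n = (τ₀μ₀ + τ_data·x̄)/(τ₀+τ_data), with τ₀=1/σ₀² and τ_data=n/σ².
Here τ₀ = 1/1076.5 = 0.000929 and τ_data = 27/1078.9 = 0.025025, so τ_n = 0.025954.
Rearranging for μ₀: μ₀ = (μ_n·τ_n − τ_data·x̄)/τ₀ = (461.4805·0.025954 − 0.025025·460.6) / 0.000929 = 0.450750/0.000929 ≈ 485.2.

μ₀ = 485.2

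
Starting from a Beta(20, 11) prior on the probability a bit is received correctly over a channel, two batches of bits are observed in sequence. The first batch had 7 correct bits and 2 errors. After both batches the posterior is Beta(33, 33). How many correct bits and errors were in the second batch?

Sequential conjugate updates are equivalent to a single update on the pooled data, so total successes = posterior α − prior α and total failures = posterior β − prior β.
Total across both batches: 33−20=13 correct bits, 33−11=22 errors.
Subtract the first batch: 13−7=6 correct bits and 22−2=20 errors.

6 correct bits and 20 errors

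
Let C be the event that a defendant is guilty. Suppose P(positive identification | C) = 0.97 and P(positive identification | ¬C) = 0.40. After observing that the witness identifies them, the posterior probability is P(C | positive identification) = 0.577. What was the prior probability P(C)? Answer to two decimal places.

Bayes' rule in odds form gives O(C|E) = O(C)·[P(E|C)/P(E|¬C)], hence O(C) = O(C|E)/LR.
Posterior odds = 0.577/(1−0.577) = 1.3641. LR = 0.97/0.40 = 2.4250.
Prior odds = 1.3641/2.4250 = 0.5625, so P(C) = 0.5625/(1+0.5625) ≈ 0.36.

P(C) = 0.36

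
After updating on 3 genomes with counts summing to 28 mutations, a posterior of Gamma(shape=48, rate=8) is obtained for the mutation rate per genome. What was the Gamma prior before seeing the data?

A Gamma(α, β) prior (rate parametrization) on a Poisson rate with n observations summing to S gives posterior Gamma(α+S, β+n).
So α = 48 − 28 = 20 and β = 8 − 3 = 5.

Gamma(shape=20, rate=5)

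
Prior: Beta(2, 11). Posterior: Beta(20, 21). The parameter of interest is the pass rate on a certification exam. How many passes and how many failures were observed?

Beta is conjugate to the binomial likelihood: posterior = Beta(α+s, β+f).
So s = 20 − 2 = 18 and f = 21 − 11 = 10.

18 passes and 10 failures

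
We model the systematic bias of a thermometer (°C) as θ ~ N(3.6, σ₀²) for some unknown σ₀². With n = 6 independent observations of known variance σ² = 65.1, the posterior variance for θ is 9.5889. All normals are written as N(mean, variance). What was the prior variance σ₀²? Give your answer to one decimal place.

For the Normal–Normal model with known σ², precisions add: τ_n = τ₀ + n/σ².
So 1/σ₀² = 1/9.5889 − 6/65.1 = 0.104287 − 0.092166 = 0.012121.
Hence σ₀² = 1/0.012121 ≈ 82.5.

σ₀² = 82.5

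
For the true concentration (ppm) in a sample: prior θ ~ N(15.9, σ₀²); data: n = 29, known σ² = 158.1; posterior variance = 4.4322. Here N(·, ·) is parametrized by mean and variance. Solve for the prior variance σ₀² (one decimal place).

Posterior precision equals prior precision plus data precision: 1/σ_n² = 1/σ₀² + n/σ².
So 1/σ₀² = 1/4.4322 − 29/158.1 = 0.225622 − 0.183428 = 0.042194.
Hence σ₀² = 1/0.042194 ≈ 23.7.

σ₀² = 23.7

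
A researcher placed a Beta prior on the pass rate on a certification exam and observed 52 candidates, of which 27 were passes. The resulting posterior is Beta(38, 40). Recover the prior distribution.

A Beta(α, β) prior with s successes and f failures in binomial data gives a Beta(α+s, β+f) posterior.
Subtract the data counts: 38−27=11, 40−25=15.

Beta(11, 15)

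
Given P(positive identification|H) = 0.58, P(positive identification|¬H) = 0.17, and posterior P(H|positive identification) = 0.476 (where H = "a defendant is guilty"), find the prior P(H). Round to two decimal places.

P(H) = 0.21

In odds form, posterior odds = prior odds × likelihood ratio, so prior odds = posterior odds ÷ LR.
Posterior odds = 0.476/(1−0.476) = 0.9084. LR = 0.58/0.17 = 3.4118.
Prior odds = 0.9084/3.4118 = 0.2663, so P(H) = 0.2663/(1+0.2663) ≈ 0.21.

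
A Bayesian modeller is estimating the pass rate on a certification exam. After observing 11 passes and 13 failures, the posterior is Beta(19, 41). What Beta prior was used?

Beta(8, 28)

A Beta(α, β) prior with s successes and f failures in binomial data gives a Beta(α+s, β+f) posterior.
So α = 19 − 11 = 8 and β = 41 − 13 = 28.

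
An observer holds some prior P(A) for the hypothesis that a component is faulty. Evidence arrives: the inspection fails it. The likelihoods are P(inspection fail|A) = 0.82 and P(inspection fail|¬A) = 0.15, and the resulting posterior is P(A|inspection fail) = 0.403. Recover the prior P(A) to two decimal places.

In odds form, posterior odds = prior odds × likelihood ratio, so prior odds = posterior odds ÷ LR.
Posterior odds = 0.403/(1−0.403) = 0.6750. LR = 0.82/0.15 = 5.4667.
Prior odds = 0.6750/5.4667 = 0.1235, so P(A) = 0.1235/(1+0.1235) ≈ 0.11.

P(A) = 0.11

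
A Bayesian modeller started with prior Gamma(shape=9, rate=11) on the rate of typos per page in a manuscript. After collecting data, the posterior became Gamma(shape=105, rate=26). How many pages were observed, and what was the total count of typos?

Gamma–Poisson conjugacy: posterior shape = α + Σxᵢ, posterior rate = β + n.
Matching: Σxᵢ = 105 − 9 = 96 and n = 26 − 11 = 15.

n = 15 pages with total 96 typos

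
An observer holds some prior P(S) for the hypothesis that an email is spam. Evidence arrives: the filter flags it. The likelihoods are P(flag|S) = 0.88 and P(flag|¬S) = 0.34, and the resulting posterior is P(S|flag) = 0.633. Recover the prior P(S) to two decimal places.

P(S) = 0.40

In odds form, posterior odds = prior odds × likelihood ratio, so prior odds = posterior odds ÷ LR.
Posterior odds = 0.633/(1−0.633) = 1.7248. LR = 0.88/0.34 = 2.5882.
Prior odds = 1.7248/2.5882 = 0.6664, so P(S) = 0.6664/(1+0.6664) ≈ 0.40.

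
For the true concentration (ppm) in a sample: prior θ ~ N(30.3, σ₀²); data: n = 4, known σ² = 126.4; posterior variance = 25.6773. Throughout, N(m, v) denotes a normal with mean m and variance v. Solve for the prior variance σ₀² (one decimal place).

σ₀² = 137.0

For the Normal–Normal model with known σ², precisions add: τ_n = τ₀ + n/σ².
So 1/σ₀² = 1/25.6773 − 4/126.4 = 0.038945 − 0.031646 = 0.007299.
Hence σ₀² = 1/0.007299 ≈ 137.0.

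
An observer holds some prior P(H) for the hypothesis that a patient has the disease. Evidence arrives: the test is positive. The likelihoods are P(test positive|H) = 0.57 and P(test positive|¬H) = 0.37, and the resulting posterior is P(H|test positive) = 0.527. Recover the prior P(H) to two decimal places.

P(H) = 0.42

In odds form, posterior odds = prior odds × likelihood ratio, so prior odds = posterior odds ÷ LR.
Posterior odds = 0.527/(1−0.527) = 1.1142. LR = 0.57/0.37 = 1.5405.
Prior odds = 1.1142/1.5405 = 0.7233, so P(H) = 0.7233/(1+0.7233) ≈ 0.42.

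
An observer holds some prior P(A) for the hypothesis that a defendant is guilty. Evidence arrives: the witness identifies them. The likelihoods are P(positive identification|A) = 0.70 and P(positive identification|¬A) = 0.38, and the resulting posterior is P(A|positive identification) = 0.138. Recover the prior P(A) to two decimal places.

In odds form, posterior odds = prior odds × likelihood ratio, so prior odds = posterior odds ÷ LR.
Posterior odds = 0.138/(1−0.138) = 0.1601. LR = 0.70/0.38 = 1.8421.
Prior odds = 0.1601/1.8421 = 0.0869, so P(A) = 0.0869/(1+0.0869) ≈ 0.08.

P(A) = 0.08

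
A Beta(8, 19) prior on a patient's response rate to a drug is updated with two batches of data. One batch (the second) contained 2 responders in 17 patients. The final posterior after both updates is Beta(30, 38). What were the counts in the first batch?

Because Beta–binomial updating is additive in the counts, the combined data contributed (α_post−α_prior, β_post−β_prior) successes and failures.
Total across both batches: 30−8=22 responders, 38−19=19 non-responders.
Subtract the second batch: 22−2=20 responders and 19−15=4 non-responders.

20 responders and 4 non-responders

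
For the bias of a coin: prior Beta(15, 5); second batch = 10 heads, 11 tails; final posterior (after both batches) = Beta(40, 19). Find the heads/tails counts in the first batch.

Sequential conjugate updates are equivalent to a single update on the pooled data, so total successes = posterior α − prior α and total failures = posterior β − prior β.
Total across both batches: 40−15=25 heads, 19−5=14 tails.
Subtract the second batch: 25−10=15 heads and 14−11=3 tails.

15 heads and 3 tails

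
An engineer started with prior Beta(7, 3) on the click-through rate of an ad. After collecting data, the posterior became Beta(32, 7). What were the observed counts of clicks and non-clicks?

Beta is conjugate to the binomial likelihood: posterior = Beta(α+s, β+f).
Match parameters: s=32−7=25, f=7−3=4.

25 clicks and 4 non-clicks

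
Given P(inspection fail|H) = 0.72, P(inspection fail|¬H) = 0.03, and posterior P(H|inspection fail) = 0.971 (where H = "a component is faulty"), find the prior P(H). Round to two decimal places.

P(H) = 0.58

In odds form, posterior odds = prior odds × likelihood ratio, so prior odds = posterior odds ÷ LR.
Posterior odds = 0.971/(1−0.971) = 33.4828. LR = 0.72/0.03 = 24.0000.
Prior odds = 33.4828/24.0000 = 1.3951, so P(H) = 1.3951/(1+1.3951) ≈ 0.58.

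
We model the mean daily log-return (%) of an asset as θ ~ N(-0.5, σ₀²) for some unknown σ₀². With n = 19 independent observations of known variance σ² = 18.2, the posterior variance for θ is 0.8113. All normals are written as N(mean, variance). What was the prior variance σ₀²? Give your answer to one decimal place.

For the Normal–Normal model with known σ², precisions add: τ_n = τ₀ + n/σ².
So 1/σ₀² = 1/0.8113 − 19/18.2 = 1.232590 − 1.043956 = 0.188634.
Hence σ₀² = 1/0.188634 ≈ 5.3.

σ₀² = 5.3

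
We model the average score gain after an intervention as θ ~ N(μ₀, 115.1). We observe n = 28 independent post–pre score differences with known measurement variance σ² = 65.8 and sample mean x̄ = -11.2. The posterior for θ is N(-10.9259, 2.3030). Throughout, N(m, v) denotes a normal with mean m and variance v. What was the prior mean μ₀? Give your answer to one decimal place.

μ₀ = 2.5

With known observation variance, the Normal–Normal posterior has precision τ_n = τ₀ + n/σ² and mean μ_n = (τ₀μ₀ + (n/σ²)x̄)/τ_n.
Here τ₀ = 1/115.1 = 0.008688 and τ_data = 28/65.8 = 0.425532, so τ_n = 0.434220.
Rearranging for μ₀: μ₀ = (μ_n·τ_n − τ_data·x̄)/τ₀ = (-10.9259·0.434220 − 0.425532·-11.2) / 0.008688 = 0.021714/0.008688 ≈ 2.5.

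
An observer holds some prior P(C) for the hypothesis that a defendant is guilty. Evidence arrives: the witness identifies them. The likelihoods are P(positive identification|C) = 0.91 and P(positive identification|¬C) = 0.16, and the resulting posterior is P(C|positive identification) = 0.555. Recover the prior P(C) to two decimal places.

P(C) = 0.18

In odds form, posterior odds = prior odds × likelihood ratio, so prior odds = posterior odds ÷ LR.
Posterior odds = 0.555/(1−0.555) = 1.2472. LR = 0.91/0.16 = 5.6875.
Prior odds = 1.2472/5.6875 = 0.2193, so P(C) = 0.2193/(1+0.2193) ≈ 0.18.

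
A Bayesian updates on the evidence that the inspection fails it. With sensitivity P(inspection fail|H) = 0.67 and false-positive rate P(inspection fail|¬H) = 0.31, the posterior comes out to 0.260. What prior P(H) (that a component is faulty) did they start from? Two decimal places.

P(H) = 0.14

In odds form, posterior odds = prior odds × likelihood ratio, so prior odds = posterior odds ÷ LR.
Posterior odds = 0.260/(1−0.260) = 0.3514. LR = 0.67/0.31 = 2.1613.
Prior odds = 0.3514/2.1613 = 0.1626, so P(H) = 0.1626/(1+0.1626) ≈ 0.14.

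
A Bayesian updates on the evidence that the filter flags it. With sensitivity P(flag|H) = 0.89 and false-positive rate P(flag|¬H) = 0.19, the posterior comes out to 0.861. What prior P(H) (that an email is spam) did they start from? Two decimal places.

Bayes' rule in odds form gives O(H|E) = O(H)·[P(E|H)/P(E|¬H)], hence O(H) = O(H|E)/LR.
Posterior odds = 0.861/(1−0.861) = 6.1942. LR = 0.89/0.19 = 4.6842.
Prior odds = 6.1942/4.6842 = 1.3224, so P(H) = 1.3224/(1+1.3224) ≈ 0.57.

P(H) = 0.57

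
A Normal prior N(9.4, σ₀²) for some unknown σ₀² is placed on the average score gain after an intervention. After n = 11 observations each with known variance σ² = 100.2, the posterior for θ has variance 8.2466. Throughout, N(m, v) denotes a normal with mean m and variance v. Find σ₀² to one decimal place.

For the Normal–Normal model with known σ², precisions add: τ_n = τ₀ + n/σ².
So 1/σ₀² = 1/8.2466 − 11/100.2 = 0.121262 − 0.109780 = 0.011482.
Hence σ₀² = 1/0.011482 ≈ 87.1.

σ₀² = 87.1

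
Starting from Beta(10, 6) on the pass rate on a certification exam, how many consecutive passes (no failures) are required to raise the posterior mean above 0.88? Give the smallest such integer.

k = 35

After k passes and 0 failures the posterior is Beta(10+k, 6), with mean (10+k)/(10+6+k).
Set (10+k)/(16+k) > 0.88 and solve: k > (0.88·16 − 10)/(1 − 0.88) = 34.000.
The smallest integer exceeding 34.000 is 35.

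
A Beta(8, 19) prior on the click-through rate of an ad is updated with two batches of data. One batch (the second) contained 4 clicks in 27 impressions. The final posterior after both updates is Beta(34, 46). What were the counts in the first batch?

Because Beta–binomial updating is additive in the counts, the combined data contributed (α_post−α_prior, β_post−β_prior) successes and failures.
Total across both batches: 34−8=26 clicks, 46−19=27 non-clicks.
Subtract the second batch: 26−4=22 clicks and 27−23=4 non-clicks.

22 clicks and 4 non-clicks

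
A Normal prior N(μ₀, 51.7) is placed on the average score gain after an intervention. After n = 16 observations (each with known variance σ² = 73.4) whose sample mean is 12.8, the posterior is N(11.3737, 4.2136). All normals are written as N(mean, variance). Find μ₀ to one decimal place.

With known observation variance, the Normal–Normal posterior has precision τ_n = τ₀ + n/σ² and mean μ_n = (τ₀μ₀ + (n/σ²)x̄)/τ_n.
Here τ₀ = 1/51.7 = 0.019342 and τ_data = 16/73.4 = 0.217984, so τ_n = 0.237326.
Rearranging for μ₀: μ₀ = (μ_n·τ_n − τ_data·x̄)/τ₀ = (11.3737·0.237326 − 0.217984·12.8) / 0.019342 = -0.090920/0.019342 ≈ -4.7.

μ₀ = -4.7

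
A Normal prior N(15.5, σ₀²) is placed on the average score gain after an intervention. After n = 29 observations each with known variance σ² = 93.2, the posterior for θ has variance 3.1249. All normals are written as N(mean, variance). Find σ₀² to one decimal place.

σ₀² = 113.0

For the Normal–Normal model with known σ², precisions add: τ_n = τ₀ + n/σ².
So 1/σ₀² = 1/3.1249 − 29/93.2 = 0.320010 − 0.311159 = 0.008851.
Hence σ₀² = 1/0.008851 ≈ 113.0.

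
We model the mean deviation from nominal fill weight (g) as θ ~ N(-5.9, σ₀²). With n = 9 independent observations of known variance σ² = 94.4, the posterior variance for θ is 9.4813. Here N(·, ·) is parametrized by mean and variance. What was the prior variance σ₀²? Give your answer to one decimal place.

Posterior precision equals prior precision plus data precision: 1/σ_n² = 1/σ₀² + n/σ².
So 1/σ₀² = 1/9.4813 − 9/94.4 = 0.105471 − 0.095339 = 0.010132.
Hence σ₀² = 1/0.010132 ≈ 98.7.

σ₀² = 98.7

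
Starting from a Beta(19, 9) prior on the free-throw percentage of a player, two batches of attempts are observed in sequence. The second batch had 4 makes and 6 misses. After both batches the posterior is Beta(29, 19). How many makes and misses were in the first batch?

Because Beta–binomial updating is additive in the counts, the combined data contributed (α_post−α_prior, β_post−β_prior) successes and failures.
Total across both batches: 29−19=10 makes, 19−9=10 misses.
Subtract the second batch: 10−4=6 makes and 10−6=4 misses.

6 makes and 4 misses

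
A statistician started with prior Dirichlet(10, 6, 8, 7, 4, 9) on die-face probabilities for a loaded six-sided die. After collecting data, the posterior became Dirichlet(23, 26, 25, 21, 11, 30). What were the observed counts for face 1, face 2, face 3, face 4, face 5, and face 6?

For a Dirichlet(α) prior with multinomial counts c, the posterior is Dirichlet(α + c) componentwise.
Counts are posterior − prior componentwise: 23−10=13, 26−6=20, 25−8=17, 21−7=14, 11−4=7, 30−9=21.

counts (13, 20, 17, 14, 7, 21)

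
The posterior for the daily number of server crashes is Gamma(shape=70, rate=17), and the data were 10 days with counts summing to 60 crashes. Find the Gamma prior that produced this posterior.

Gamma(shape=10, rate=7)

Gamma–Poisson conjugacy: posterior shape = α + Σxᵢ, posterior rate = β + n.
So α = 70 − 60 = 10 and β = 17 − 10 = 7.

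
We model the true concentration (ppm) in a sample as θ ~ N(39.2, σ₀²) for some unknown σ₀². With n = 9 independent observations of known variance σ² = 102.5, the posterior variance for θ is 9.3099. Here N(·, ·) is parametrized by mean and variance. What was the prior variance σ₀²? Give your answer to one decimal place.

σ₀² = 51.0

For the Normal–Normal model with known σ², precisions add: τ_n = τ₀ + n/σ².
So 1/σ₀² = 1/9.3099 − 9/102.5 = 0.107413 − 0.087805 = 0.019608.
Hence σ₀² = 1/0.019608 ≈ 51.0.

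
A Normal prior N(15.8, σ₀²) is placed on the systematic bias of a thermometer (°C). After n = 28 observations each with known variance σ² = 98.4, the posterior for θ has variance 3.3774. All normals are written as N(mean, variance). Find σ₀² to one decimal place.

Posterior precision equals prior precision plus data precision: 1/σ_n² = 1/σ₀² + n/σ².
So 1/σ₀² = 1/3.3774 − 28/98.4 = 0.296086 − 0.284553 = 0.011533.
Hence σ₀² = 1/0.011533 ≈ 86.7.

σ₀² = 86.7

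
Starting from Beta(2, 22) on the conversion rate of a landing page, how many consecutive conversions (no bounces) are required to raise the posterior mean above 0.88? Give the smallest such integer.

After k conversions and 0 bounces the posterior is Beta(2+k, 22), with mean (2+k)/(2+22+k).
Set (2+k)/(24+k) > 0.88 and solve: k > (0.88·24 − 2)/(1 − 0.88) = 159.333.
The smallest integer exceeding 159.333 is 160, and checking k=160: (162)/(184) = 0.8804 > 0.88.

k = 160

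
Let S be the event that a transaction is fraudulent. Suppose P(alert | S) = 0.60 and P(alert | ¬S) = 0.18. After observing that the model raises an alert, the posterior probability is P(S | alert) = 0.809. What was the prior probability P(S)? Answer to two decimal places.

In odds form, posterior odds = prior odds × likelihood ratio, so prior odds = posterior odds ÷ LR.
Posterior odds = 0.809/(1−0.809) = 4.2356. LR = 0.60/0.18 = 3.3333.
Prior odds = 4.2356/3.3333 = 1.2707, so P(S) = 1.2707/(1+1.2707) ≈ 0.56.

P(S) = 0.56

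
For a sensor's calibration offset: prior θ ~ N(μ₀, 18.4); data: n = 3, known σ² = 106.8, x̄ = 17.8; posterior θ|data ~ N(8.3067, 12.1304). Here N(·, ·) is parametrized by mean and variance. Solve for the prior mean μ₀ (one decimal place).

μ₀ = 3.4

The posterior mean is a precision-weighted average: μ_n = (τ₀μ₀ + τ_data·x̄)/(τ₀+τ_data), with τ₀=1/σ₀² and τ_data=n/σ².
Here τ₀ = 1/18.4 = 0.054348 and τ_data = 3/106.8 = 0.028090, so τ_n = 0.082438.
Rearranging for μ₀: μ₀ = (μ_n·τ_n − τ_data·x̄)/τ₀ = (8.3067·0.082438 − 0.028090·17.8) / 0.054348 = 0.184786/0.054348 ≈ 3.4.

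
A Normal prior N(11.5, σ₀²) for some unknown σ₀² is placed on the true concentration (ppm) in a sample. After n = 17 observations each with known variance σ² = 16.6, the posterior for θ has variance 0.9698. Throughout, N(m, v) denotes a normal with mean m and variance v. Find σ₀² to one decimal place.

σ₀² = 142.0

For the Normal–Normal model with known σ², precisions add: τ_n = τ₀ + n/σ².
So 1/σ₀² = 1/0.9698 − 17/16.6 = 1.031140 − 1.024096 = 0.007044.
Hence σ₀² = 1/0.007044 ≈ 142.0.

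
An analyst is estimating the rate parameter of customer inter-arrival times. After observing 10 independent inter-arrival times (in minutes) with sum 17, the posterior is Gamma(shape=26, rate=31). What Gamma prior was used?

Gamma(shape=16, rate=14)

For an exponential likelihood with a Gamma(α, β) prior on the rate, n observations with total T give posterior Gamma(α+n, β+T).
So α = 26 − 10 = 16 and β = 31 − 17 = 14.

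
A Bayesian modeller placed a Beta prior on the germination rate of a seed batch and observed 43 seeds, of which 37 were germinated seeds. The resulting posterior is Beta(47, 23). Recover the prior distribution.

Beta(10, 17)

A Beta(a, b) prior with s successes and f failures in binomial data gives a Beta(a+s, b+f) posterior.
Subtract the data counts: 47−37=10, 23−6=17.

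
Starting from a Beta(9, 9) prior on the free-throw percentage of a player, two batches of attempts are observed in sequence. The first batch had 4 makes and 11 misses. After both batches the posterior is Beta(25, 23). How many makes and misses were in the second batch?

Sequential conjugate updates are equivalent to a single update on the pooled data, so total successes = posterior α − prior α and total failures = posterior β − prior β.
Total across both batches: 25−9=16 makes, 23−9=14 misses.
Subtract the first batch: 16−4=12 makes and 14−11=3 misses.

12 makes and 3 misses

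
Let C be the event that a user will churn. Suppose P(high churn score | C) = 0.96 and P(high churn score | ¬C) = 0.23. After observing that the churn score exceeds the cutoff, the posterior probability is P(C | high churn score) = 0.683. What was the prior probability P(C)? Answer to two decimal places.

In odds form, posterior odds = prior odds × likelihood ratio, so prior odds = posterior odds ÷ LR.
Posterior odds = 0.683/(1−0.683) = 2.1546. LR = 0.96/0.23 = 4.1739.
Prior odds = 2.1546/4.1739 = 0.5162, so P(C) = 0.5162/(1+0.5162) ≈ 0.34.

P(C) = 0.34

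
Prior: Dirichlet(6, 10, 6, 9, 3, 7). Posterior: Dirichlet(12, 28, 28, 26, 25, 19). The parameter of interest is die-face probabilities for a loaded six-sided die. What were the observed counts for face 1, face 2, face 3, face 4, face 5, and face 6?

For a Dirichlet(α) prior with multinomial counts c, the posterior is Dirichlet(α + c) componentwise.
Counts are posterior − prior componentwise: 12−6=6, 28−10=18, 28−6=22, 26−9=17, 25−3=22, 19−7=12.

counts (6, 18, 22, 17, 22, 12)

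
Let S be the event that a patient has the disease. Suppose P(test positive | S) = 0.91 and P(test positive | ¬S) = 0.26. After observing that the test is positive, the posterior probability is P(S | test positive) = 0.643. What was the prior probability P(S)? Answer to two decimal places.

P(S) = 0.34

Bayes' rule in odds form gives O(S|E) = O(S)·[P(E|S)/P(E|¬S)], hence O(S) = O(S|E)/LR.
Posterior odds = 0.643/(1−0.643) = 1.8011. LR = 0.91/0.26 = 3.5000.
Prior odds = 1.8011/3.5000 = 0.5146, so P(S) = 0.5146/(1+0.5146) ≈ 0.34.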